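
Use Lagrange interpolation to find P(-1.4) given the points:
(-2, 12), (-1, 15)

Lagrange interpolation formula:
P(x) = Σ yᵢ × Lᵢ(x)
where Lᵢ(x) = Π_{j≠i} (x - xⱼ)/(xᵢ - xⱼ)

L_0(-1.4) = (-1.4 - (-1))/(-2 - (-1)) = 0.400000
L_1(-1.4) = (-1.4 - (-2))/(-1 - (-2)) = 0.600000

P(-1.4) = 12×L_0(-1.4) + 15×L_1(-1.4)
P(-1.4) = 13.800000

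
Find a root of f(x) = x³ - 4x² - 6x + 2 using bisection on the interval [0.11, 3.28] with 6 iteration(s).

f(x) = x³ - 4x² - 6x + 2
Initial interval: [0.11, 3.28]

Iteration 1:
  c_1 = (0.110000 + 3.280000)/2 = 1.695000
  f(c_1) = f(1.695000) = -14.792323
  f(a) × f(c) < 0, new interval: [0.110000, 1.695000]
Iteration 2:
  c_2 = (0.110000 + 1.695000)/2 = 0.902500
  f(c_2) = f(0.902500) = -5.937933
  f(a) × f(c) < 0, new interval: [0.110000, 0.902500]
Iteration 3:
  c_3 = (0.110000 + 0.902500)/2 = 0.506250
  f(c_3) = f(0.506250) = -1.932910
  f(a) × f(c) < 0, new interval: [0.110000, 0.506250]
Iteration 4:
  c_4 = (0.110000 + 0.506250)/2 = 0.308125
  f(c_4) = f(0.308125) = -0.199260
  f(a) × f(c) < 0, new interval: [0.110000, 0.308125]
Iteration 5:
  c_5 = (0.110000 + 0.308125)/2 = 0.209062
  f(c_5) = f(0.209062) = 0.579934
  f(a) × f(c) ≥ 0, new interval: [0.209062, 0.308125]
Iteration 6:
  c_6 = (0.209062 + 0.308125)/2 = 0.258594
  f(c_6) = f(0.258594) = 0.198247
  f(a) × f(c) ≥ 0, new interval: [0.258594, 0.308125]

After 6 iteration(s), the approximation is c_6 = 0.258594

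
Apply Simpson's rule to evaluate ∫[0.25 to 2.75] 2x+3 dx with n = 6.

f(x) = 2x+3
a = 0.25, b = 2.75, n = 6
h = (b - a)/n = 0.416667

Simpson's rule: (h/3)[f(x₀) + 4f(x₁) + 2f(x₂) + ... + f(xₙ)]

x_0 = 0.2500, f(x_0) = 3.500000, coefficient = 1
x_1 = 0.6667, f(x_1) = 4.333333, coefficient = 4
x_2 = 1.0833, f(x_2) = 5.166667, coefficient = 2
x_3 = 1.5000, f(x_3) = 6.000000, coefficient = 4
x_4 = 1.9167, f(x_4) = 6.833333, coefficient = 2
x_5 = 2.3333, f(x_5) = 7.666667, coefficient = 4
x_6 = 2.7500, f(x_6) = 8.500000, coefficient = 1

I ≈ (0.416667/3) × 108.000000 = 15.000000
Exact value: 15.000000
Error: 0.000000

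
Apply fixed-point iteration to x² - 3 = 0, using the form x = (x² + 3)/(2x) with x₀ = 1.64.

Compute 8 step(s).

Equation: x² - 3 = 0
Fixed-point form: x = (x² + 3)/(2x)
x₀ = 1.64

x_1 = g(1.640000) = 1.734634
x_2 = g(1.734634) = 1.732053
x_3 = g(1.732053) = 1.732051
x_4 = g(1.732051) = 1.732051
x_5 = g(1.732051) = 1.732051
x_6 = g(1.732051) = 1.732051
x_7 = g(1.732051) = 1.732051
x_8 = g(1.732051) = 1.732051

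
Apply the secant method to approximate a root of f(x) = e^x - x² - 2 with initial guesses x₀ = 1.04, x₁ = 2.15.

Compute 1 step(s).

f(x) = e^x - x² - 2
x₀ = 1.04, x₁ = 2.15

Secant formula: x_{n+1} = x_n - f(x_n)(x_n - x_{n-1})/(f(x_n) - f(x_{n-1}))

Iteration 1:
  f(1.040000) = -0.252383
  f(2.150000) = 1.962358
  x_2 = 2.150000 - 1.962358×(2.150000 - 1.040000)/(1.962358 - (-0.252383))
       = 1.166491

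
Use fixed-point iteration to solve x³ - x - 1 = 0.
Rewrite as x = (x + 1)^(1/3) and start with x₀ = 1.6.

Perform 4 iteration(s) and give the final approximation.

Equation: x³ - x - 1 = 0
Fixed-point form: x = (x + 1)^(1/3)
x₀ = 1.6

x_1 = g(1.600000) = 1.375069
x_2 = g(1.375069) = 1.334214
x_3 = g(1.334214) = 1.326519
x_4 = g(1.326519) = 1.325060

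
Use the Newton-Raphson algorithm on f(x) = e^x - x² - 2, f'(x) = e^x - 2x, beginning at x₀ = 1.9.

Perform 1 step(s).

f(x) = e^x - x² - 2
f'(x) = e^x - 2x
x₀ = 1.9

Newton-Raphson formula: x_{n+1} = x_n - f(x_n)/f'(x_n)

Iteration 1:
  f(1.900000) = 1.075894
  f'(1.900000) = 2.885894
  x_1 = 1.900000 - 1.075894/2.885894 = 1.527189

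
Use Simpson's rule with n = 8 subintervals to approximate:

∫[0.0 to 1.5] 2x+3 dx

f(x) = 2x+3
a = 0.0, b = 1.5, n = 8
h = (b - a)/n = 0.187500

Simpson's rule: (h/3)[f(x₀) + 4f(x₁) + 2f(x₂) + ... + f(xₙ)]

x_0 = 0.0000, f(x_0) = 3.000000, coefficient = 1
x_1 = 0.1875, f(x_1) = 3.375000, coefficient = 4
x_2 = 0.3750, f(x_2) = 3.750000, coefficient = 2
x_3 = 0.5625, f(x_3) = 4.125000, coefficient = 4
x_4 = 0.7500, f(x_4) = 4.500000, coefficient = 2
x_5 = 0.9375, f(x_5) = 4.875000, coefficient = 4
x_6 = 1.1250, f(x_6) = 5.250000, coefficient = 2
x_7 = 1.3125, f(x_7) = 5.625000, coefficient = 4
x_8 = 1.5000, f(x_8) = 6.000000, coefficient = 1

I ≈ (0.187500/3) × 108.000000 = 6.750000
Exact value: 6.750000
Error: 0.000000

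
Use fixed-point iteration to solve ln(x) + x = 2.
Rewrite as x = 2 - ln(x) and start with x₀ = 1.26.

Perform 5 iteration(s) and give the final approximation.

Equation: ln(x) + x = 2
Fixed-point form: x = 2 - ln(x)
x₀ = 1.26

x_1 = g(1.260000) = 1.768888
x_2 = g(1.768888) = 1.429649
x_3 = g(1.429649) = 1.642571
x_4 = g(1.642571) = 1.503737
x_5 = g(1.503737) = 1.592047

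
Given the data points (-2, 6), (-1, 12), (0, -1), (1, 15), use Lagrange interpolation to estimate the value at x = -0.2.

Lagrange interpolation formula:
P(x) = Σ yᵢ × Lᵢ(x)
where Lᵢ(x) = Π_{j≠i} (x - xⱼ)/(xᵢ - xⱼ)

L_0(-0.2) = (-0.2 - (-1))/(-2 - (-1)) × (-0.2 - 0)/(-2 - 0) × (-0.2 - 1)/(-2 - 1) = -0.032000
L_1(-0.2) = (-0.2 - (-2))/(-1 - (-2)) × (-0.2 - 0)/(-1 - 0) × (-0.2 - 1)/(-1 - 1) = 0.216000
L_2(-0.2) = (-0.2 - (-2))/(0 - (-2)) × (-0.2 - (-1))/(0 - (-1)) × (-0.2 - 1)/(0 - 1) = 0.864000
L_3(-0.2) = (-0.2 - (-2))/(1 - (-2)) × (-0.2 - (-1))/(1 - (-1)) × (-0.2 - 0)/(1 - 0) = -0.048000

P(-0.2) = 6×L_0(-0.2) + 12×L_1(-0.2) + (-1)×L_2(-0.2) + 15×L_3(-0.2)
P(-0.2) = 0.816000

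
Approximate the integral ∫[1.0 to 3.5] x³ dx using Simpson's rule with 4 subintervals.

f(x) = x³
a = 1.0, b = 3.5, n = 4
h = (b - a)/n = 0.625000

Simpson's rule: (h/3)[f(x₀) + 4f(x₁) + 2f(x₂) + ... + f(xₙ)]

x_0 = 1.0000, f(x_0) = 1.000000, coefficient = 1
x_1 = 1.6250, f(x_1) = 4.291016, coefficient = 4
x_2 = 2.2500, f(x_2) = 11.390625, coefficient = 2
x_3 = 2.8750, f(x_3) = 23.763672, coefficient = 4
x_4 = 3.5000, f(x_4) = 42.875000, coefficient = 1

I ≈ (0.625000/3) × 178.875000 = 37.265625
Exact value: 37.265625
Error: 0.000000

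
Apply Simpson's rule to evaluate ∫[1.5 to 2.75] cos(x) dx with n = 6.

f(x) = cos(x)
a = 1.5, b = 2.75, n = 6
h = (b - a)/n = 0.208333

Simpson's rule: (h/3)[f(x₀) + 4f(x₁) + 2f(x₂) + ... + f(xₙ)]

x_0 = 1.5000, f(x_0) = 0.070737, coefficient = 1
x_1 = 1.7083, f(x_1) = -0.137104, coefficient = 4
x_2 = 1.9167, f(x_2) = -0.339016, coefficient = 2
x_3 = 2.1250, f(x_3) = -0.526266, coefficient = 4
x_4 = 2.3333, f(x_4) = -0.690758, coefficient = 2
x_5 = 2.5417, f(x_5) = -0.825377, coefficient = 4
x_6 = 2.7500, f(x_6) = -0.924302, coefficient = 1

I ≈ (0.208333/3) × -8.868103 = -0.615840
Exact value: -0.615834
Error: 0.000006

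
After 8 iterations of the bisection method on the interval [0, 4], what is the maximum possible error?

Bisection error bound: |error| ≤ (b-a)/2^n
|error| ≤ (4 - 0)/2^8 = 4/2^8
|error| ≤ 0.0156250000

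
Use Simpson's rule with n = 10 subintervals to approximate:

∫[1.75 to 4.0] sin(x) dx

f(x) = sin(x)
a = 1.75, b = 4.0, n = 10
h = (b - a)/n = 0.225000

Simpson's rule: (h/3)[f(x₀) + 4f(x₁) + 2f(x₂) + ... + f(xₙ)]

x_0 = 1.7500, f(x_0) = 0.983986, coefficient = 1
x_1 = 1.9750, f(x_1) = 0.919416, coefficient = 4
x_2 = 2.2000, f(x_2) = 0.808496, coefficient = 2
x_3 = 2.4250, f(x_3) = 0.656819, coefficient = 4
x_4 = 2.6500, f(x_4) = 0.472031, coefficient = 2
x_5 = 2.8750, f(x_5) = 0.263446, coefficient = 4
x_6 = 3.1000, f(x_6) = 0.041581, coefficient = 2
x_7 = 3.3250, f(x_7) = -0.182381, coefficient = 4
x_8 = 3.5500, f(x_8) = -0.397148, coefficient = 2
x_9 = 3.7750, f(x_9) = -0.591895, coefficient = 4
x_10 = 4.0000, f(x_10) = -0.756802, coefficient = 1

I ≈ (0.225000/3) × 6.338725 = 0.475404
Exact value: 0.475398
Error: 0.000007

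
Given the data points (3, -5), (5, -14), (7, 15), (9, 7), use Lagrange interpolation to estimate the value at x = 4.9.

Lagrange interpolation formula:
P(x) = Σ yᵢ × Lᵢ(x)
where Lᵢ(x) = Π_{j≠i} (x - xⱼ)/(xᵢ - xⱼ)

L_0(4.9) = (4.9 - 5)/(3 - 5) × (4.9 - 7)/(3 - 7) × (4.9 - 9)/(3 - 9) = 0.017937
L_1(4.9) = (4.9 - 3)/(5 - 3) × (4.9 - 7)/(5 - 7) × (4.9 - 9)/(5 - 9) = 1.022437
L_2(4.9) = (4.9 - 3)/(7 - 3) × (4.9 - 5)/(7 - 5) × (4.9 - 9)/(7 - 9) = -0.048687
L_3(4.9) = (4.9 - 3)/(9 - 3) × (4.9 - 5)/(9 - 5) × (4.9 - 7)/(9 - 7) = 0.008312

P(4.9) = (-5)×L_0(4.9) + (-14)×L_1(4.9) + 15×L_2(4.9) + 7×L_3(4.9)
P(4.9) = -15.075937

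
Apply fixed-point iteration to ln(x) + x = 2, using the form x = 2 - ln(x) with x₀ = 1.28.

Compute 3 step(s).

Equation: ln(x) + x = 2
Fixed-point form: x = 2 - ln(x)
x₀ = 1.28

x_1 = g(1.280000) = 1.753140
x_2 = g(1.753140) = 1.438592
x_3 = g(1.438592) = 1.636335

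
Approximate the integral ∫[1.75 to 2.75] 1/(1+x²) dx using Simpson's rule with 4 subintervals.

f(x) = 1/(1+x²)
a = 1.75, b = 2.75, n = 4
h = (b - a)/n = 0.250000

Simpson's rule: (h/3)[f(x₀) + 4f(x₁) + 2f(x₂) + ... + f(xₙ)]

x_0 = 1.7500, f(x_0) = 0.246154, coefficient = 1
x_1 = 2.0000, f(x_1) = 0.200000, coefficient = 4
x_2 = 2.2500, f(x_2) = 0.164948, coefficient = 2
x_3 = 2.5000, f(x_3) = 0.137931, coefficient = 4
x_4 = 2.7500, f(x_4) = 0.116788, coefficient = 1

I ≈ (0.250000/3) × 2.044563 = 0.170380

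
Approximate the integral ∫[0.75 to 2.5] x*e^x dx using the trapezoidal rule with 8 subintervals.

f(x) = x*e^x
a = 0.75, b = 2.5, n = 8
h = (b - a)/n = 0.218750

Trapezoidal rule: (h/2)[f(x₀) + 2f(x₁) + 2f(x₂) + ... + f(xₙ)]

x_0 = 0.7500, f(x_0) = 1.587750, coefficient = 1
x_1 = 0.9688, f(x_1) = 2.552316, coefficient = 2
x_2 = 1.1875, f(x_2) = 3.893663, coefficient = 2
x_3 = 1.4062, f(x_3) = 5.738378, coefficient = 2
x_4 = 1.6250, f(x_4) = 8.252431, coefficient = 2
x_5 = 1.8438, f(x_5) = 11.652859, coefficient = 2
x_6 = 2.0625, f(x_6) = 16.222819, coefficient = 2
x_7 = 2.2812, f(x_7) = 22.330948, coefficient = 2
x_8 = 2.5000, f(x_8) = 30.456235, coefficient = 1

I ≈ (0.218750/2) × 173.330813 = 18.958058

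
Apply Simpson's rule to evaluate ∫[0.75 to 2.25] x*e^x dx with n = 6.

f(x) = x*e^x
a = 0.75, b = 2.25, n = 6
h = (b - a)/n = 0.250000

Simpson's rule: (h/3)[f(x₀) + 4f(x₁) + 2f(x₂) + ... + f(xₙ)]

x_0 = 0.7500, f(x_0) = 1.587750, coefficient = 1
x_1 = 1.0000, f(x_1) = 2.718282, coefficient = 4
x_2 = 1.2500, f(x_2) = 4.362929, coefficient = 2
x_3 = 1.5000, f(x_3) = 6.722534, coefficient = 4
x_4 = 1.7500, f(x_4) = 10.070555, coefficient = 2
x_5 = 2.0000, f(x_5) = 14.778112, coefficient = 4
x_6 = 2.2500, f(x_6) = 21.347406, coefficient = 1

I ≈ (0.250000/3) × 148.677833 = 12.389819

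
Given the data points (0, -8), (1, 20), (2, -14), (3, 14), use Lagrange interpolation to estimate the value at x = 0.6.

Lagrange interpolation formula:
P(x) = Σ yᵢ × Lᵢ(x)
where Lᵢ(x) = Π_{j≠i} (x - xⱼ)/(xᵢ - xⱼ)

L_0(0.6) = (0.6 - 1)/(0 - 1) × (0.6 - 2)/(0 - 2) × (0.6 - 3)/(0 - 3) = 0.224000
L_1(0.6) = (0.6 - 0)/(1 - 0) × (0.6 - 2)/(1 - 2) × (0.6 - 3)/(1 - 3) = 1.008000
L_2(0.6) = (0.6 - 0)/(2 - 0) × (0.6 - 1)/(2 - 1) × (0.6 - 3)/(2 - 3) = -0.288000
L_3(0.6) = (0.6 - 0)/(3 - 0) × (0.6 - 1)/(3 - 1) × (0.6 - 2)/(3 - 2) = 0.056000

P(0.6) = (-8)×L_0(0.6) + 20×L_1(0.6) + (-14)×L_2(0.6) + 14×L_3(0.6)
P(0.6) = 23.184000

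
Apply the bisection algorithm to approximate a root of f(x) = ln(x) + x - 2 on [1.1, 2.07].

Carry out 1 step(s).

f(x) = ln(x) + x - 2
Initial interval: [1.1, 2.07]

Iteration 1:
  c_1 = (1.100000 + 2.070000)/2 = 1.585000
  f(c_1) = f(1.585000) = 0.045584
  f(a) × f(c) < 0, new interval: [1.100000, 1.585000]

After 1 iteration(s), the approximation is c_1 = 1.585000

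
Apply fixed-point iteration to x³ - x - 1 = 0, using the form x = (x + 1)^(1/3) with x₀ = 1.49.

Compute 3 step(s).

Equation: x³ - x - 1 = 0
Fixed-point form: x = (x + 1)^(1/3)
x₀ = 1.49

x_1 = g(1.490000) = 1.355397
x_2 = g(1.355397) = 1.330520
x_3 = g(1.330520) = 1.325819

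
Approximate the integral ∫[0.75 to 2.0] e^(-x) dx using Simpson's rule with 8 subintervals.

f(x) = e^(-x)
a = 0.75, b = 2.0, n = 8
h = (b - a)/n = 0.156250

Simpson's rule: (h/3)[f(x₀) + 4f(x₁) + 2f(x₂) + ... + f(xₙ)]

x_0 = 0.7500, f(x_0) = 0.472367, coefficient = 1
x_1 = 0.9062, f(x_1) = 0.404037, coefficient = 4
x_2 = 1.0625, f(x_2) = 0.345591, coefficient = 2
x_3 = 1.2188, f(x_3) = 0.295599, coefficient = 4
x_4 = 1.3750, f(x_4) = 0.252840, coefficient = 2
x_5 = 1.5312, f(x_5) = 0.216265, coefficient = 4
x_6 = 1.6875, f(x_6) = 0.184981, coefficient = 2
x_7 = 1.8438, f(x_7) = 0.158223, coefficient = 4
x_8 = 2.0000, f(x_8) = 0.135335, coefficient = 1

I ≈ (0.156250/3) × 6.471022 = 0.337032
Exact value: 0.337031
Error: 0.000001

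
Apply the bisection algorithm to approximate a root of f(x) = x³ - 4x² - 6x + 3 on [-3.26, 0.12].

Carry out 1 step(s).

f(x) = x³ - 4x² - 6x + 3
Initial interval: [-3.26, 0.12]

Iteration 1:
  c_1 = (-3.260000 + 0.120000)/2 = -1.570000
  f(c_1) = f(-1.570000) = -1.309493
  f(a) × f(c) ≥ 0, new interval: [-1.570000, 0.120000]

After 1 iteration(s), the approximation is c_1 = -1.570000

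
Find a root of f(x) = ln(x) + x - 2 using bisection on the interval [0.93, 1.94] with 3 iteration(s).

f(x) = ln(x) + x - 2
Initial interval: [0.93, 1.94]

Iteration 1:
  c_1 = (0.930000 + 1.940000)/2 = 1.435000
  f(c_1) = f(1.435000) = -0.203835
  f(a) × f(c) ≥ 0, new interval: [1.435000, 1.940000]
Iteration 2:
  c_2 = (1.435000 + 1.940000)/2 = 1.687500
  f(c_2) = f(1.687500) = 0.210748
  f(a) × f(c) < 0, new interval: [1.435000, 1.687500]
Iteration 3:
  c_3 = (1.435000 + 1.687500)/2 = 1.561250
  f(c_3) = f(1.561250) = 0.006737
  f(a) × f(c) < 0, new interval: [1.435000, 1.561250]

After 3 iteration(s), the approximation is c_3 = 1.561250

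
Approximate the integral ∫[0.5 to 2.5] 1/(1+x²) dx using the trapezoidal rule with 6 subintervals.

f(x) = 1/(1+x²)
a = 0.5, b = 2.5, n = 6
h = (b - a)/n = 0.333333

Trapezoidal rule: (h/2)[f(x₀) + 2f(x₁) + 2f(x₂) + ... + f(xₙ)]

x_0 = 0.5000, f(x_0) = 0.800000, coefficient = 1
x_1 = 0.8333, f(x_1) = 0.590164, coefficient = 2
x_2 = 1.1667, f(x_2) = 0.423529, coefficient = 2
x_3 = 1.5000, f(x_3) = 0.307692, coefficient = 2
x_4 = 1.8333, f(x_4) = 0.229299, coefficient = 2
x_5 = 2.1667, f(x_5) = 0.175610, coefficient = 2
x_6 = 2.5000, f(x_6) = 0.137931, coefficient = 1

I ≈ (0.333333/2) × 4.390521 = 0.731753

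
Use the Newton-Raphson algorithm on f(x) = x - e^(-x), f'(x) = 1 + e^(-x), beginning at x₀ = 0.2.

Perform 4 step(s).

f(x) = x - e^(-x)
f'(x) = 1 + e^(-x)
x₀ = 0.2

Newton-Raphson formula: x_{n+1} = x_n - f(x_n)/f'(x_n)

Iteration 1:
  f(0.200000) = -0.618731
  f'(0.200000) = 1.818731
  x_1 = 0.200000 - (-0.618731)/1.818731 = 0.540199
Iteration 2:
  f(0.540199) = -0.042433
  f'(0.540199) = 1.582632
  x_2 = 0.540199 - (-0.042433)/1.582632 = 0.567011
Iteration 3:
  f(0.567011) = -0.000208
  f'(0.567011) = 1.567218
  x_3 = 0.567011 - (-0.000208)/1.567218 = 0.567143
Iteration 4:
  f(0.567143) = 0.000000
  f'(0.567143) = 1.567143
  x_4 = 0.567143 - 0.000000/1.567143 = 0.567143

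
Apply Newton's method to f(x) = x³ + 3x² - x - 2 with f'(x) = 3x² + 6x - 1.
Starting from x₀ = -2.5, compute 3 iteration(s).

f(x) = x³ + 3x² - x - 2
f'(x) = 3x² + 6x - 1
x₀ = -2.5

Newton-Raphson formula: x_{n+1} = x_n - f(x_n)/f'(x_n)

Iteration 1:
  f(-2.500000) = 3.625000
  f'(-2.500000) = 2.750000
  x_1 = -2.500000 - 3.625000/2.750000 = -3.818182
Iteration 2:
  f(-3.818182) = -10.109692
  f'(-3.818182) = 19.826446
  x_2 = -3.818182 - (-10.109692)/19.826446 = -3.308272
Iteration 3:
  f(-3.308272) = -2.065666
  f'(-3.308272) = 11.984364
  x_3 = -3.308272 - (-2.065666)/11.984364 = -3.135909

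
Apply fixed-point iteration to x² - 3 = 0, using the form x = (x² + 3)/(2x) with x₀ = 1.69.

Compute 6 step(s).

Equation: x² - 3 = 0
Fixed-point form: x = (x² + 3)/(2x)
x₀ = 1.69

x_1 = g(1.690000) = 1.732574
x_2 = g(1.732574) = 1.732051
x_3 = g(1.732051) = 1.732051
x_4 = g(1.732051) = 1.732051
x_5 = g(1.732051) = 1.732051
x_6 = g(1.732051) = 1.732051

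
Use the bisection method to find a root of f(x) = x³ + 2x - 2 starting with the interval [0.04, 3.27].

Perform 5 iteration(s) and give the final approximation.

f(x) = x³ + 2x - 2
Initial interval: [0.04, 3.27]

Iteration 1:
  c_1 = (0.040000 + 3.270000)/2 = 1.655000
  f(c_1) = f(1.655000) = 5.843086
  f(a) × f(c) < 0, new interval: [0.040000, 1.655000]
Iteration 2:
  c_2 = (0.040000 + 1.655000)/2 = 0.847500
  f(c_2) = f(0.847500) = 0.303722
  f(a) × f(c) < 0, new interval: [0.040000, 0.847500]
Iteration 3:
  c_3 = (0.040000 + 0.847500)/2 = 0.443750
  f(c_3) = f(0.443750) = -1.025119
  f(a) × f(c) ≥ 0, new interval: [0.443750, 0.847500]
Iteration 4:
  c_4 = (0.443750 + 0.847500)/2 = 0.645625
  f(c_4) = f(0.645625) = -0.439633
  f(a) × f(c) ≥ 0, new interval: [0.645625, 0.847500]
Iteration 5:
  c_5 = (0.645625 + 0.847500)/2 = 0.746563
  f(c_5) = f(0.746563) = -0.090774
  f(a) × f(c) ≥ 0, new interval: [0.746563, 0.847500]

After 5 iteration(s), the approximation is c_5 = 0.746563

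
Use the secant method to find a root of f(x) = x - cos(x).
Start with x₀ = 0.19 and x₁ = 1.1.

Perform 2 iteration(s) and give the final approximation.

f(x) = x - cos(x)
x₀ = 0.19, x₁ = 1.1

Secant formula: x_{n+1} = x_n - f(x_n)(x_n - x_{n-1})/(f(x_n) - f(x_{n-1}))

Iteration 1:
  f(0.190000) = -0.792004
  f(1.100000) = 0.646404
  x_2 = 1.100000 - 0.646404×(1.100000 - 0.190000)/(0.646404 - (-0.792004))
       = 0.691057
Iteration 2:
  f(1.100000) = 0.646404
  f(0.691057) = -0.079516
  x_3 = 0.691057 - (-0.079516)×(0.691057 - 1.100000)/(-0.079516 - 0.646404)
       = 0.735852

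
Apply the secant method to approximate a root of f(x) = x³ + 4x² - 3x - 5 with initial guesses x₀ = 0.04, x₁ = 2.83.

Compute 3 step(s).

f(x) = x³ + 4x² - 3x - 5
x₀ = 0.04, x₁ = 2.83

Secant formula: x_{n+1} = x_n - f(x_n)(x_n - x_{n-1})/(f(x_n) - f(x_{n-1}))

Iteration 1:
  f(0.040000) = -5.113536
  f(2.830000) = 41.210787
  x_2 = 2.830000 - 41.210787×(2.830000 - 0.040000)/(41.210787 - (-5.113536))
       = 0.347976
Iteration 2:
  f(2.830000) = 41.210787
  f(0.347976) = -5.517443
  x_3 = 0.347976 - (-5.517443)×(0.347976 - 2.830000)/(-5.517443 - 41.210787)
       = 0.641041
Iteration 3:
  f(0.347976) = -5.517443
  f(0.641041) = -5.015963
  x_4 = 0.641041 - (-5.015963)×(0.641041 - 0.347976)/(-5.015963 - (-5.517443))
       = 3.572373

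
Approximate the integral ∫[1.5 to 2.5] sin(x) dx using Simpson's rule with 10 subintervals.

f(x) = sin(x)
a = 1.5, b = 2.5, n = 10
h = (b - a)/n = 0.100000

Simpson's rule: (h/3)[f(x₀) + 4f(x₁) + 2f(x₂) + ... + f(xₙ)]

x_0 = 1.5000, f(x_0) = 0.997495, coefficient = 1
x_1 = 1.6000, f(x_1) = 0.999574, coefficient = 4
x_2 = 1.7000, f(x_2) = 0.991665, coefficient = 2
x_3 = 1.8000, f(x_3) = 0.973848, coefficient = 4
x_4 = 1.9000, f(x_4) = 0.946300, coefficient = 2
x_5 = 2.0000, f(x_5) = 0.909297, coefficient = 4
x_6 = 2.1000, f(x_6) = 0.863209, coefficient = 2
x_7 = 2.2000, f(x_7) = 0.808496, coefficient = 4
x_8 = 2.3000, f(x_8) = 0.745705, coefficient = 2
x_9 = 2.4000, f(x_9) = 0.675463, coefficient = 4
x_10 = 2.5000, f(x_10) = 0.598472, coefficient = 1

I ≈ (0.100000/3) × 26.156439 = 0.871881
Exact value: 0.871881
Error: 0.000000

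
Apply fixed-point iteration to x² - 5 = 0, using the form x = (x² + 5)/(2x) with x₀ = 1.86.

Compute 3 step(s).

Equation: x² - 5 = 0
Fixed-point form: x = (x² + 5)/(2x)
x₀ = 1.86

x_1 = g(1.860000) = 2.274086
x_2 = g(2.274086) = 2.236386
x_3 = g(2.236386) = 2.236068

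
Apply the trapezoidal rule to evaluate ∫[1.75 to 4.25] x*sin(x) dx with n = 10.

f(x) = x*sin(x)
a = 1.75, b = 4.25, n = 10
h = (b - a)/n = 0.250000

Trapezoidal rule: (h/2)[f(x₀) + 2f(x₁) + 2f(x₂) + ... + f(xₙ)]

x_0 = 1.7500, f(x_0) = 1.721975, coefficient = 1
x_1 = 2.0000, f(x_1) = 1.818595, coefficient = 2
x_2 = 2.2500, f(x_2) = 1.750665, coefficient = 2
x_3 = 2.5000, f(x_3) = 1.496180, coefficient = 2
x_4 = 2.7500, f(x_4) = 1.049568, coefficient = 2
x_5 = 3.0000, f(x_5) = 0.423360, coefficient = 2
x_6 = 3.2500, f(x_6) = -0.351634, coefficient = 2
x_7 = 3.5000, f(x_7) = -1.227741, coefficient = 2
x_8 = 3.7500, f(x_8) = -2.143355, coefficient = 2
x_9 = 4.0000, f(x_9) = -3.027210, coefficient = 2
x_10 = 4.2500, f(x_10) = -3.803705, coefficient = 1

I ≈ (0.250000/2) × -2.504875 = -0.313109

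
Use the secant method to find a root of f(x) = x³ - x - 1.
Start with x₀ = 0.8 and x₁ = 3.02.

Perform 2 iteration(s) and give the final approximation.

f(x) = x³ - x - 1
x₀ = 0.8, x₁ = 3.02

Secant formula: x_{n+1} = x_n - f(x_n)(x_n - x_{n-1})/(f(x_n) - f(x_{n-1}))

Iteration 1:
  f(0.800000) = -1.288000
  f(3.020000) = 23.523608
  x_2 = 3.020000 - 23.523608×(3.020000 - 0.800000)/(23.523608 - (-1.288000))
       = 0.915243
Iteration 2:
  f(3.020000) = 23.523608
  f(0.915243) = -1.148572
  x_3 = 0.915243 - (-1.148572)×(0.915243 - 3.020000)/(-1.148572 - 23.523608)
       = 1.013226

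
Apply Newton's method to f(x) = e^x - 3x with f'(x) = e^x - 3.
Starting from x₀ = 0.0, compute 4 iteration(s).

f(x) = e^x - 3x
f'(x) = e^x - 3
x₀ = 0.0

Newton-Raphson formula: x_{n+1} = x_n - f(x_n)/f'(x_n)

Iteration 1:
  f(0.000000) = 1.000000
  f'(0.000000) = -2.000000
  x_1 = 0.000000 - 1.000000/(-2.000000) = 0.500000
Iteration 2:
  f(0.500000) = 0.148721
  f'(0.500000) = -1.351279
  x_2 = 0.500000 - 0.148721/(-1.351279) = 0.610060
Iteration 3:
  f(0.610060) = 0.010362
  f'(0.610060) = -1.159459
  x_3 = 0.610060 - 0.010362/(-1.159459) = 0.618997
Iteration 4:
  f(0.618997) = 0.000074
  f'(0.618997) = -1.142936
  x_4 = 0.618997 - 0.000074/(-1.142936) = 0.619061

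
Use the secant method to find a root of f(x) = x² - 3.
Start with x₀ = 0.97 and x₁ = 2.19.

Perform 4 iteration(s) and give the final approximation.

f(x) = x² - 3
x₀ = 0.97, x₁ = 2.19

Secant formula: x_{n+1} = x_n - f(x_n)(x_n - x_{n-1})/(f(x_n) - f(x_{n-1}))

Iteration 1:
  f(0.970000) = -2.059100
  f(2.190000) = 1.796100
  x_2 = 2.190000 - 1.796100×(2.190000 - 0.970000)/(1.796100 - (-2.059100))
       = 1.621614
Iteration 2:
  f(2.190000) = 1.796100
  f(1.621614) = -0.370368
  x_3 = 1.621614 - (-0.370368)×(1.621614 - 2.190000)/(-0.370368 - 1.796100)
       = 1.718782
Iteration 3:
  f(1.621614) = -0.370368
  f(1.718782) = -0.045787
  x_4 = 1.718782 - (-0.045787)×(1.718782 - 1.621614)/(-0.045787 - (-0.370368))
       = 1.732489
Iteration 4:
  f(1.718782) = -0.045787
  f(1.732489) = 0.001520
  x_5 = 1.732489 - 0.001520×(1.732489 - 1.718782)/(0.001520 - (-0.045787))
       = 1.732049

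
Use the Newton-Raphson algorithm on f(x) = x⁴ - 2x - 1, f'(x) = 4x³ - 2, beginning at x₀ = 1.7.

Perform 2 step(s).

f(x) = x⁴ - 2x - 1
f'(x) = 4x³ - 2
x₀ = 1.7

Newton-Raphson formula: x_{n+1} = x_n - f(x_n)/f'(x_n)

Iteration 1:
  f(1.700000) = 3.952100
  f'(1.700000) = 17.652000
  x_1 = 1.700000 - 3.952100/17.652000 = 1.476110
Iteration 2:
  f(1.476110) = 0.795392
  f'(1.476110) = 10.865198
  x_2 = 1.476110 - 0.795392/10.865198 = 1.402905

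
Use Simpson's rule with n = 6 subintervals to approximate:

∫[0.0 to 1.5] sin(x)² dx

f(x) = sin(x)²
a = 0.0, b = 1.5, n = 6
h = (b - a)/n = 0.250000

Simpson's rule: (h/3)[f(x₀) + 4f(x₁) + 2f(x₂) + ... + f(xₙ)]

x_0 = 0.0000, f(x_0) = 0.000000, coefficient = 1
x_1 = 0.2500, f(x_1) = 0.061209, coefficient = 4
x_2 = 0.5000, f(x_2) = 0.229849, coefficient = 2
x_3 = 0.7500, f(x_3) = 0.464631, coefficient = 4
x_4 = 1.0000, f(x_4) = 0.708073, coefficient = 2
x_5 = 1.2500, f(x_5) = 0.900572, coefficient = 4
x_6 = 1.5000, f(x_6) = 0.994996, coefficient = 1

I ≈ (0.250000/3) × 8.576488 = 0.714707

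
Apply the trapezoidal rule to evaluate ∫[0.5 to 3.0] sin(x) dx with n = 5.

f(x) = sin(x)
a = 0.5, b = 3.0, n = 5
h = (b - a)/n = 0.500000

Trapezoidal rule: (h/2)[f(x₀) + 2f(x₁) + 2f(x₂) + ... + f(xₙ)]

x_0 = 0.5000, f(x_0) = 0.479426, coefficient = 1
x_1 = 1.0000, f(x_1) = 0.841471, coefficient = 2
x_2 = 1.5000, f(x_2) = 0.997495, coefficient = 2
x_3 = 2.0000, f(x_3) = 0.909297, coefficient = 2
x_4 = 2.5000, f(x_4) = 0.598472, coefficient = 2
x_5 = 3.0000, f(x_5) = 0.141120, coefficient = 1

I ≈ (0.500000/2) × 7.314017 = 1.828504
Exact value: 1.867575
Error: 0.039071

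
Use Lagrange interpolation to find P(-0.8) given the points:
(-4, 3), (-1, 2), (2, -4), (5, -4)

Lagrange interpolation formula:
P(x) = Σ yᵢ × Lᵢ(x)
where Lᵢ(x) = Π_{j≠i} (x - xⱼ)/(xᵢ - xⱼ)

L_0(-0.8) = (-0.8 - (-1))/(-4 - (-1)) × (-0.8 - 2)/(-4 - 2) × (-0.8 - 5)/(-4 - 5) = -0.020049
L_1(-0.8) = (-0.8 - (-4))/(-1 - (-4)) × (-0.8 - 2)/(-1 - 2) × (-0.8 - 5)/(-1 - 5) = 0.962370
L_2(-0.8) = (-0.8 - (-4))/(2 - (-4)) × (-0.8 - (-1))/(2 - (-1)) × (-0.8 - 5)/(2 - 5) = 0.068741
L_3(-0.8) = (-0.8 - (-4))/(5 - (-4)) × (-0.8 - (-1))/(5 - (-1)) × (-0.8 - 2)/(5 - 2) = -0.011062

P(-0.8) = 3×L_0(-0.8) + 2×L_1(-0.8) + (-4)×L_2(-0.8) + (-4)×L_3(-0.8)
P(-0.8) = 1.633877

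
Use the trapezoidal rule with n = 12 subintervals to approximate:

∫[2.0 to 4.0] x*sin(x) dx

f(x) = x*sin(x)
a = 2.0, b = 4.0, n = 12
h = (b - a)/n = 0.166667

Trapezoidal rule: (h/2)[f(x₀) + 2f(x₁) + 2f(x₂) + ... + f(xₙ)]

x_0 = 2.0000, f(x_0) = 1.818595, coefficient = 1
x_1 = 2.1667, f(x_1) = 1.793264, coefficient = 2
x_2 = 2.3333, f(x_2) = 1.687200, coefficient = 2
x_3 = 2.5000, f(x_3) = 1.496180, coefficient = 2
x_4 = 2.6667, f(x_4) = 1.219394, coefficient = 2
x_5 = 2.8333, f(x_5) = 0.859635, coefficient = 2
x_6 = 3.0000, f(x_6) = 0.423360, coefficient = 2
x_7 = 3.1667, f(x_7) = -0.079393, coefficient = 2
x_8 = 3.3333, f(x_8) = -0.635227, coefficient = 2
x_9 = 3.5000, f(x_9) = -1.227741, coefficient = 2
x_10 = 3.6667, f(x_10) = -1.838016, coefficient = 2
x_11 = 3.8333, f(x_11) = -2.445202, coefficient = 2
x_12 = 4.0000, f(x_12) = -3.027210, coefficient = 1

I ≈ (0.166667/2) × 1.298295 = 0.108191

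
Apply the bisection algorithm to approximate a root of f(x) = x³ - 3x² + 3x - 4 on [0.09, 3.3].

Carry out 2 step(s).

f(x) = x³ - 3x² + 3x - 4
Initial interval: [0.09, 3.3]

Iteration 1:
  c_1 = (0.090000 + 3.300000)/2 = 1.695000
  f(c_1) = f(1.695000) = -2.664298
  f(a) × f(c) ≥ 0, new interval: [1.695000, 3.300000]
Iteration 2:
  c_2 = (1.695000 + 3.300000)/2 = 2.497500
  f(c_2) = f(2.497500) = 0.358153
  f(a) × f(c) < 0, new interval: [1.695000, 2.497500]

After 2 iteration(s), the approximation is c_2 = 2.497500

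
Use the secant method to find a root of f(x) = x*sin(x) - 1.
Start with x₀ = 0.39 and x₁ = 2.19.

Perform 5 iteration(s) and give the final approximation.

f(x) = x*sin(x) - 1
x₀ = 0.39, x₁ = 2.19

Secant formula: x_{n+1} = x_n - f(x_n)(x_n - x_{n-1})/(f(x_n) - f(x_{n-1}))

Iteration 1:
  f(0.390000) = -0.851727
  f(2.190000) = 0.783407
  x_2 = 2.190000 - 0.783407×(2.190000 - 0.390000)/(0.783407 - (-0.851727))
       = 1.327604
Iteration 2:
  f(2.190000) = 0.783407
  f(1.327604) = 0.288539
  x_3 = 1.327604 - 0.288539×(1.327604 - 2.190000)/(0.288539 - 0.783407)
       = 0.824774
Iteration 3:
  f(1.327604) = 0.288539
  f(0.824774) = -0.394290
  x_4 = 0.824774 - (-0.394290)×(0.824774 - 1.327604)/(-0.394290 - 0.288539)
       = 1.115127
Iteration 4:
  f(0.824774) = -0.394290
  f(1.115127) = 0.001346
  x_5 = 1.115127 - 0.001346×(1.115127 - 0.824774)/(0.001346 - (-0.394290))
       = 1.114139
Iteration 5:
  f(1.115127) = 0.001346
  f(1.114139) = -0.000026
  x_6 = 1.114139 - (-0.000026)×(1.114139 - 1.115127)/(-0.000026 - 0.001346)
       = 1.114157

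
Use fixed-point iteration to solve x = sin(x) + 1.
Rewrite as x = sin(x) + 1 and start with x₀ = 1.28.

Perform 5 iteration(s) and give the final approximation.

Equation: x = sin(x) + 1
Fixed-point form: x = sin(x) + 1
x₀ = 1.28

x_1 = g(1.280000) = 1.958016
x_2 = g(1.958016) = 1.925963
x_3 = g(1.925963) = 1.937589
x_4 = g(1.937589) = 1.933482
x_5 = g(1.933482) = 1.934947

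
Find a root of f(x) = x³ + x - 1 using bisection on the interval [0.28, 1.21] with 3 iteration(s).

f(x) = x³ + x - 1
Initial interval: [0.28, 1.21]

Iteration 1:
  c_1 = (0.280000 + 1.210000)/2 = 0.745000
  f(c_1) = f(0.745000) = 0.158494
  f(a) × f(c) < 0, new interval: [0.280000, 0.745000]
Iteration 2:
  c_2 = (0.280000 + 0.745000)/2 = 0.512500
  f(c_2) = f(0.512500) = -0.352889
  f(a) × f(c) ≥ 0, new interval: [0.512500, 0.745000]
Iteration 3:
  c_3 = (0.512500 + 0.745000)/2 = 0.628750
  f(c_3) = f(0.628750) = -0.122688
  f(a) × f(c) ≥ 0, new interval: [0.628750, 0.745000]

After 3 iteration(s), the approximation is c_3 = 0.628750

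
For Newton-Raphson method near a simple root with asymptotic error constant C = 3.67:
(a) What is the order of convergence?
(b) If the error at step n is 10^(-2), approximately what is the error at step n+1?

(a) Newton-Raphson has quadratic (order 2) convergence near simple roots.
    This means |e_{n+1}| ≈ C|e_n|².

(b) With |e_n| = 10^(-2) and C = 3.67:
    |e_{n+1}| ≈ 3.67 × (10^(-2))² = 3.67 × 10^(-4)

(a) 2 (quadratic); (b) |e_{n+1}| ≈ 3.670e-04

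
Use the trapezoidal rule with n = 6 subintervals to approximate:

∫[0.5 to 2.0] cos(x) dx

f(x) = cos(x)
a = 0.5, b = 2.0, n = 6
h = (b - a)/n = 0.250000

Trapezoidal rule: (h/2)[f(x₀) + 2f(x₁) + 2f(x₂) + ... + f(xₙ)]

x_0 = 0.5000, f(x_0) = 0.877583, coefficient = 1
x_1 = 0.7500, f(x_1) = 0.731689, coefficient = 2
x_2 = 1.0000, f(x_2) = 0.540302, coefficient = 2
x_3 = 1.2500, f(x_3) = 0.315322, coefficient = 2
x_4 = 1.5000, f(x_4) = 0.070737, coefficient = 2
x_5 = 1.7500, f(x_5) = -0.178246, coefficient = 2
x_6 = 2.0000, f(x_6) = -0.416147, coefficient = 1

I ≈ (0.250000/2) × 3.421045 = 0.427631
Exact value: 0.429872
Error: 0.002241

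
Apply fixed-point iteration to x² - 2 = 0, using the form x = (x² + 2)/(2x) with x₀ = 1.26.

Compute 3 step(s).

Equation: x² - 2 = 0
Fixed-point form: x = (x² + 2)/(2x)
x₀ = 1.26

x_1 = g(1.260000) = 1.423651
x_2 = g(1.423651) = 1.414245
x_3 = g(1.414245) = 1.414214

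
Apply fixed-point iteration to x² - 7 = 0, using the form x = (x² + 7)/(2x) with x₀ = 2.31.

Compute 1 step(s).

Equation: x² - 7 = 0
Fixed-point form: x = (x² + 7)/(2x)
x₀ = 2.31

x_1 = g(2.310000) = 2.670152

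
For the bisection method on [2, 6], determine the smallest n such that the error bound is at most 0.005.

We need (b-a)/2^n ≤ 0.005
(6 - 2)/2^n ≤ 0.005
4/2^n ≤ 0.005
2^n ≥ 800
n ≥ log₂(800) = 9.64
n ≥ 10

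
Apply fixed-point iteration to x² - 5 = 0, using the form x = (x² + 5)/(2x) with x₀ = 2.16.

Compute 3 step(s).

Equation: x² - 5 = 0
Fixed-point form: x = (x² + 5)/(2x)
x₀ = 2.16

x_1 = g(2.160000) = 2.237407
x_2 = g(2.237407) = 2.236068
x_3 = g(2.236068) = 2.236068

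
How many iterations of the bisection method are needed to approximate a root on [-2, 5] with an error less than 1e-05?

We need (b-a)/2^n ≤ 1e-05
(5 - (-2))/2^n ≤ 1e-05
7/2^n ≤ 1e-05
2^n ≥ 700000
n ≥ log₂(700000) = 19.42
n ≥ 20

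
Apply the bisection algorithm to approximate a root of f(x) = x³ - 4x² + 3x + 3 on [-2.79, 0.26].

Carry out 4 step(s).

f(x) = x³ - 4x² + 3x + 3
Initial interval: [-2.79, 0.26]

Iteration 1:
  c_1 = (-2.790000 + 0.260000)/2 = -1.265000
  f(c_1) = f(-1.265000) = -9.220185
  f(a) × f(c) ≥ 0, new interval: [-1.265000, 0.260000]
Iteration 2:
  c_2 = (-1.265000 + 0.260000)/2 = -0.502500
  f(c_2) = f(-0.502500) = 0.355591
  f(a) × f(c) < 0, new interval: [-1.265000, -0.502500]
Iteration 3:
  c_3 = (-1.265000 + (-0.502500))/2 = -0.883750
  f(c_3) = f(-0.883750) = -3.465527
  f(a) × f(c) ≥ 0, new interval: [-0.883750, -0.502500]
Iteration 4:
  c_4 = (-0.883750 + (-0.502500))/2 = -0.693125
  f(c_4) = f(-0.693125) = -1.334057
  f(a) × f(c) ≥ 0, new interval: [-0.693125, -0.502500]

After 4 iteration(s), the approximation is c_4 = -0.693125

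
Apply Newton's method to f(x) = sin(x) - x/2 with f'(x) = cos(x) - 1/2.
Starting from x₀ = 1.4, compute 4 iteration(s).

f(x) = sin(x) - x/2
f'(x) = cos(x) - 1/2
x₀ = 1.4

Newton-Raphson formula: x_{n+1} = x_n - f(x_n)/f'(x_n)

Iteration 1:
  f(1.400000) = 0.285450
  f'(1.400000) = -0.330033
  x_1 = 1.400000 - 0.285450/(-0.330033) = 2.264913
Iteration 2:
  f(2.264913) = -0.363838
  f'(2.264913) = -1.139707
  x_2 = 2.264913 - (-0.363838)/(-1.139707) = 1.945675
Iteration 3:
  f(1.945675) = -0.042286
  f'(1.945675) = -0.866160
  x_3 = 1.945675 - (-0.042286)/(-0.866160) = 1.896856
Iteration 4:
  f(1.896856) = -0.001116
  f'(1.896856) = -0.820312
  x_4 = 1.896856 - (-0.001116)/(-0.820312) = 1.895495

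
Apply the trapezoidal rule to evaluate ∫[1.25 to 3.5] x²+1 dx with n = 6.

f(x) = x²+1
a = 1.25, b = 3.5, n = 6
h = (b - a)/n = 0.375000

Trapezoidal rule: (h/2)[f(x₀) + 2f(x₁) + 2f(x₂) + ... + f(xₙ)]

x_0 = 1.2500, f(x_0) = 2.562500, coefficient = 1
x_1 = 1.6250, f(x_1) = 3.640625, coefficient = 2
x_2 = 2.0000, f(x_2) = 5.000000, coefficient = 2
x_3 = 2.3750, f(x_3) = 6.640625, coefficient = 2
x_4 = 2.7500, f(x_4) = 8.562500, coefficient = 2
x_5 = 3.1250, f(x_5) = 10.765625, coefficient = 2
x_6 = 3.5000, f(x_6) = 13.250000, coefficient = 1

I ≈ (0.375000/2) × 85.031250 = 15.943359
Exact value: 15.890625
Error: 0.052734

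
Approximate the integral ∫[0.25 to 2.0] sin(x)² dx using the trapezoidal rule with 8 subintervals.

f(x) = sin(x)²
a = 0.25, b = 2.0, n = 8
h = (b - a)/n = 0.218750

Trapezoidal rule: (h/2)[f(x₀) + 2f(x₁) + 2f(x₂) + ... + f(xₙ)]

x_0 = 0.2500, f(x_0) = 0.061209, coefficient = 1
x_1 = 0.4688, f(x_1) = 0.204097, coefficient = 2
x_2 = 0.6875, f(x_2) = 0.402726, coefficient = 2
x_3 = 0.9062, f(x_3) = 0.619679, coefficient = 2
x_4 = 1.1250, f(x_4) = 0.814087, coefficient = 2
x_5 = 1.3438, f(x_5) = 0.949330, coefficient = 2
x_6 = 1.5625, f(x_6) = 0.999931, coefficient = 2
x_7 = 1.7812, f(x_7) = 0.956359, coefficient = 2
x_8 = 2.0000, f(x_8) = 0.826822, coefficient = 1

I ≈ (0.218750/2) × 10.780449 = 1.179112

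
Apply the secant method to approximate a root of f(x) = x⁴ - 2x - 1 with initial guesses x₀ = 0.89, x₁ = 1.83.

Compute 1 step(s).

f(x) = x⁴ - 2x - 1
x₀ = 0.89, x₁ = 1.83

Secant formula: x_{n+1} = x_n - f(x_n)(x_n - x_{n-1})/(f(x_n) - f(x_{n-1}))

Iteration 1:
  f(0.890000) = -2.152578
  f(1.830000) = 6.555131
  x_2 = 1.830000 - 6.555131×(1.830000 - 0.890000)/(6.555131 - (-2.152578))
       = 1.122371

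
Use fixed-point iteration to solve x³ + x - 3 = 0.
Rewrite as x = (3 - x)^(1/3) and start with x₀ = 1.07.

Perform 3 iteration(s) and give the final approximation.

Equation: x³ + x - 3 = 0
Fixed-point form: x = (3 - x)^(1/3)
x₀ = 1.07

x_1 = g(1.070000) = 1.245047
x_2 = g(1.245047) = 1.206207
x_3 = g(1.206207) = 1.215041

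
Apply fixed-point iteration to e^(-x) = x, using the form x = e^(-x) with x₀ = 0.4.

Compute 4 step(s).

Equation: e^(-x) = x
Fixed-point form: x = e^(-x)
x₀ = 0.4

x_1 = g(0.400000) = 0.670320
x_2 = g(0.670320) = 0.511545
x_3 = g(0.511545) = 0.599569
x_4 = g(0.599569) = 0.549048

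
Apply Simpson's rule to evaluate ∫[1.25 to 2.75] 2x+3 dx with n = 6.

f(x) = 2x+3
a = 1.25, b = 2.75, n = 6
h = (b - a)/n = 0.250000

Simpson's rule: (h/3)[f(x₀) + 4f(x₁) + 2f(x₂) + ... + f(xₙ)]

x_0 = 1.2500, f(x_0) = 5.500000, coefficient = 1
x_1 = 1.5000, f(x_1) = 6.000000, coefficient = 4
x_2 = 1.7500, f(x_2) = 6.500000, coefficient = 2
x_3 = 2.0000, f(x_3) = 7.000000, coefficient = 4
x_4 = 2.2500, f(x_4) = 7.500000, coefficient = 2
x_5 = 2.5000, f(x_5) = 8.000000, coefficient = 4
x_6 = 2.7500, f(x_6) = 8.500000, coefficient = 1

I ≈ (0.250000/3) × 126.000000 = 10.500000
Exact value: 10.500000
Error: 0.000000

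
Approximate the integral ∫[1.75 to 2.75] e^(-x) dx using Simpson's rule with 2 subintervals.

f(x) = e^(-x)
a = 1.75, b = 2.75, n = 2
h = (b - a)/n = 0.500000

Simpson's rule: (h/3)[f(x₀) + 4f(x₁) + 2f(x₂) + ... + f(xₙ)]

x_0 = 1.7500, f(x_0) = 0.173774, coefficient = 1
x_1 = 2.2500, f(x_1) = 0.105399, coefficient = 4
x_2 = 2.7500, f(x_2) = 0.063928, coefficient = 1

I ≈ (0.500000/3) × 0.659299 = 0.109883
Exact value: 0.109846
Error: 0.000037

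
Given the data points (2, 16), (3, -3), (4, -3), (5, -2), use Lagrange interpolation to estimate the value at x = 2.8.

Lagrange interpolation formula:
P(x) = Σ yᵢ × Lᵢ(x)
where Lᵢ(x) = Π_{j≠i} (x - xⱼ)/(xᵢ - xⱼ)

L_0(2.8) = (2.8 - 3)/(2 - 3) × (2.8 - 4)/(2 - 4) × (2.8 - 5)/(2 - 5) = 0.088000
L_1(2.8) = (2.8 - 2)/(3 - 2) × (2.8 - 4)/(3 - 4) × (2.8 - 5)/(3 - 5) = 1.056000
L_2(2.8) = (2.8 - 2)/(4 - 2) × (2.8 - 3)/(4 - 3) × (2.8 - 5)/(4 - 5) = -0.176000
L_3(2.8) = (2.8 - 2)/(5 - 2) × (2.8 - 3)/(5 - 3) × (2.8 - 4)/(5 - 4) = 0.032000

P(2.8) = 16×L_0(2.8) + (-3)×L_1(2.8) + (-3)×L_2(2.8) + (-2)×L_3(2.8)
P(2.8) = -1.296000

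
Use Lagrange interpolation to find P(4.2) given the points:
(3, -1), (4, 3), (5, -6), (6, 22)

Lagrange interpolation formula:
P(x) = Σ yᵢ × Lᵢ(x)
where Lᵢ(x) = Π_{j≠i} (x - xⱼ)/(xᵢ - xⱼ)

L_0(4.2) = (4.2 - 4)/(3 - 4) × (4.2 - 5)/(3 - 5) × (4.2 - 6)/(3 - 6) = -0.048000
L_1(4.2) = (4.2 - 3)/(4 - 3) × (4.2 - 5)/(4 - 5) × (4.2 - 6)/(4 - 6) = 0.864000
L_2(4.2) = (4.2 - 3)/(5 - 3) × (4.2 - 4)/(5 - 4) × (4.2 - 6)/(5 - 6) = 0.216000
L_3(4.2) = (4.2 - 3)/(6 - 3) × (4.2 - 4)/(6 - 4) × (4.2 - 5)/(6 - 5) = -0.032000

P(4.2) = (-1)×L_0(4.2) + 3×L_1(4.2) + (-6)×L_2(4.2) + 22×L_3(4.2)
P(4.2) = 0.640000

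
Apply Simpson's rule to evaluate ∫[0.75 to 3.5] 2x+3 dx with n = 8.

f(x) = 2x+3
a = 0.75, b = 3.5, n = 8
h = (b - a)/n = 0.343750

Simpson's rule: (h/3)[f(x₀) + 4f(x₁) + 2f(x₂) + ... + f(xₙ)]

x_0 = 0.7500, f(x_0) = 4.500000, coefficient = 1
x_1 = 1.0938, f(x_1) = 5.187500, coefficient = 4
x_2 = 1.4375, f(x_2) = 5.875000, coefficient = 2
x_3 = 1.7812, f(x_3) = 6.562500, coefficient = 4
x_4 = 2.1250, f(x_4) = 7.250000, coefficient = 2
x_5 = 2.4688, f(x_5) = 7.937500, coefficient = 4
x_6 = 2.8125, f(x_6) = 8.625000, coefficient = 2
x_7 = 3.1562, f(x_7) = 9.312500, coefficient = 4
x_8 = 3.5000, f(x_8) = 10.000000, coefficient = 1

I ≈ (0.343750/3) × 174.000000 = 19.937500
Exact value: 19.937500
Error: 0.000000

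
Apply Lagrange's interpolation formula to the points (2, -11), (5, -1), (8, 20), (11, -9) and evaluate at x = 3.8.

Lagrange interpolation formula:
P(x) = Σ yᵢ × Lᵢ(x)
where Lᵢ(x) = Π_{j≠i} (x - xⱼ)/(xᵢ - xⱼ)

L_0(3.8) = (3.8 - 5)/(2 - 5) × (3.8 - 8)/(2 - 8) × (3.8 - 11)/(2 - 11) = 0.224000
L_1(3.8) = (3.8 - 2)/(5 - 2) × (3.8 - 8)/(5 - 8) × (3.8 - 11)/(5 - 11) = 1.008000
L_2(3.8) = (3.8 - 2)/(8 - 2) × (3.8 - 5)/(8 - 5) × (3.8 - 11)/(8 - 11) = -0.288000
L_3(3.8) = (3.8 - 2)/(11 - 2) × (3.8 - 5)/(11 - 5) × (3.8 - 8)/(11 - 8) = 0.056000

P(3.8) = (-11)×L_0(3.8) + (-1)×L_1(3.8) + 20×L_2(3.8) + (-9)×L_3(3.8)
P(3.8) = -9.736000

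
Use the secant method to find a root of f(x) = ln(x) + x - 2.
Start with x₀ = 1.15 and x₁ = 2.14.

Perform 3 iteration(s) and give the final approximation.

f(x) = ln(x) + x - 2
x₀ = 1.15, x₁ = 2.14

Secant formula: x_{n+1} = x_n - f(x_n)(x_n - x_{n-1})/(f(x_n) - f(x_{n-1}))

Iteration 1:
  f(1.150000) = -0.710238
  f(2.140000) = 0.900806
  x_2 = 2.140000 - 0.900806×(2.140000 - 1.150000)/(0.900806 - (-0.710238))
       = 1.586447
Iteration 2:
  f(2.140000) = 0.900806
  f(1.586447) = 0.047944
  x_3 = 1.586447 - 0.047944×(1.586447 - 2.140000)/(0.047944 - 0.900806)
       = 1.555329
Iteration 3:
  f(1.586447) = 0.047944
  f(1.555329) = -0.002984
  x_4 = 1.555329 - (-0.002984)×(1.555329 - 1.586447)/(-0.002984 - 0.047944)
       = 1.557152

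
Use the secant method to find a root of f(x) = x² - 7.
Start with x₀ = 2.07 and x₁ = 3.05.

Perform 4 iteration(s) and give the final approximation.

f(x) = x² - 7
x₀ = 2.07, x₁ = 3.05

Secant formula: x_{n+1} = x_n - f(x_n)(x_n - x_{n-1})/(f(x_n) - f(x_{n-1}))

Iteration 1:
  f(2.070000) = -2.715100
  f(3.050000) = 2.302500
  x_2 = 3.050000 - 2.302500×(3.050000 - 2.070000)/(2.302500 - (-2.715100))
       = 2.600293
Iteration 2:
  f(3.050000) = 2.302500
  f(2.600293) = -0.238476
  x_3 = 2.600293 - (-0.238476)×(2.600293 - 3.050000)/(-0.238476 - 2.302500)
       = 2.642499
Iteration 3:
  f(2.600293) = -0.238476
  f(2.642499) = -0.017199
  x_4 = 2.642499 - (-0.017199)×(2.642499 - 2.600293)/(-0.017199 - (-0.238476))
       = 2.645780
Iteration 4:
  f(2.642499) = -0.017199
  f(2.645780) = 0.000149
  x_5 = 2.645780 - 0.000149×(2.645780 - 2.642499)/(0.000149 - (-0.017199))
       = 2.645751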